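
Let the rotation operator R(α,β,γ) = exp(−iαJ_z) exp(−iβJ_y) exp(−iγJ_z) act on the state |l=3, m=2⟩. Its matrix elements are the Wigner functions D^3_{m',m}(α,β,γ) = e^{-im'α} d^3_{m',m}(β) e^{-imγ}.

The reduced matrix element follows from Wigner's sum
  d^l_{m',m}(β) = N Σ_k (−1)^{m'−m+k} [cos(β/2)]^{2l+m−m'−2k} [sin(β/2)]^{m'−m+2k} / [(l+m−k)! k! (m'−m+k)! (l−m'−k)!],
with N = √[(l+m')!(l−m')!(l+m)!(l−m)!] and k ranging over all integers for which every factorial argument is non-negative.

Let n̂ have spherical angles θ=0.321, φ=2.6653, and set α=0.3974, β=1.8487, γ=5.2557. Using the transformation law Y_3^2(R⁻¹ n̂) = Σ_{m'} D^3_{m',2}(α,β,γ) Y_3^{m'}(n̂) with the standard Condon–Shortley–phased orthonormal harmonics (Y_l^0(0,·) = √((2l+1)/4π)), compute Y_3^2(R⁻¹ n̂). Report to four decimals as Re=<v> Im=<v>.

Need the full column D^3_{m',2} for m'=−3..3 at α=0.3974, β=1.8487, γ=5.2557.
cos(β/2)=0.602354, sin(β/2)=0.798229
d^3_{-3,2}: single k=5 term ⇒ +0.478152;  D = -0.475489-0.050389i
d^3_{-2,2}: k∈[4..5] ⇒ +0.736519 -0.258682 = +0.477837;  D = -0.457634+0.137473i
d^3_{-1,2}: k∈[3..4] ⇒ +0.703020 -0.617291 = +0.085729;  D = -0.066160+0.054518i
d^3_{0,2}: k∈[2..3] ⇒ +0.459433 -0.806816 = -0.347383;  D = +0.161699-0.307455i
d^3_{1,2}: k∈[1..2] ⇒ +0.200164 -0.703020 = -0.502856;  D = +0.043580-0.500964i
d^3_{2,2}: k∈[0..1] ⇒ +0.047765 -0.419403 = -0.371638;  D = -0.113593-0.353852i
d^3_{3,2}: single k=0 term ⇒ -0.155046;  D = -0.100832-0.117780i
Y_3^{m'}(θ=0.321,φ=2.6653) and Σ D·Y over m':
  (-0.4755-0.0504i)·(-0.0019-0.0130i)  (-0.4576+0.1375i)·(+0.0560+0.0787i)  (-0.0662+0.0545i)·(-0.3174-0.1637i)  (+0.1617-0.3075i)·(+0.5320+0.0000i)  (+0.0436-0.5010i)·(+0.3174-0.1637i)  (-0.1136-0.3539i)·(+0.0560-0.0787i)  (-0.1008-0.1178i)·(+0.0019-0.0130i)
Y_3^2(R⁻¹ n̂) = -0.024355-0.367976i

Re=-0.0244 Im=-0.3680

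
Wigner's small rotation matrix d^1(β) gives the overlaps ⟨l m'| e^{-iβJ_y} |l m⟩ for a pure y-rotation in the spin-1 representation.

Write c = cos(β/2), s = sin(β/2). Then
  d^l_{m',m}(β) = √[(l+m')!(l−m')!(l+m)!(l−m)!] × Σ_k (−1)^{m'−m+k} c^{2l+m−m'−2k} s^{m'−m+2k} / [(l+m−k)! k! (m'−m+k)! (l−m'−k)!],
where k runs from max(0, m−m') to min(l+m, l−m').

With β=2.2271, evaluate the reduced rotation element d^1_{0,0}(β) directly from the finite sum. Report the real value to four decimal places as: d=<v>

d=-0.6102

d^1_{0,0}(β=2.2271) via Wigner's sum:
c=cos(2.2271/2)=0.441479, s=sin(2.2271/2)=0.897272; N=√[1·1·1·1]=1.000000
The bounds max(0,m−m')=0 and min(l+m,l−m')=1 give 2 terms
  k=0: (−1)^0·1.0000/(1)·0.4415^2·0.8973^0 = +0.194904
  k=1: (−1)^1·1.0000/(1)·0.4415^0·0.8973^2 = -0.805096
d^1_{0,0}(2.2271) = +0.194904 -0.805096 = -0.610193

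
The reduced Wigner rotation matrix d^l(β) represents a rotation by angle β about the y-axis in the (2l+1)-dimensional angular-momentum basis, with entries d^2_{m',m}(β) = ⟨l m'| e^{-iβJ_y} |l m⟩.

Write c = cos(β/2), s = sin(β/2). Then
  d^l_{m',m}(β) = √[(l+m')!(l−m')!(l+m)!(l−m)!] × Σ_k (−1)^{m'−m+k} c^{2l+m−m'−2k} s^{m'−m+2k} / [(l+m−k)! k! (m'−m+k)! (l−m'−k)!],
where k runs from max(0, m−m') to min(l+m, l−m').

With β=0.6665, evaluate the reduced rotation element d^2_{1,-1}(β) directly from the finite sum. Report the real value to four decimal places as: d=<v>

d^2_{1,-1}(β=0.6665) via Wigner's sum:
With c≡cos(β/2)=0.944984 and s≡sin(β/2)=0.327116, N=[6·1·1·6]^{1/2}=6.000000
Admissible k: 0..1 (factorial args all ≥0)
  k=0: (−1)^2·6.0000/(2)·0.9450^2·0.3271^2 = +0.286664
  k=1: (−1)^3·6.0000/(6)·0.9450^0·0.3271^4 = -0.011450
d^2_{1,-1}(0.6665) = +0.286664 -0.011450 = +0.275214

d=0.2752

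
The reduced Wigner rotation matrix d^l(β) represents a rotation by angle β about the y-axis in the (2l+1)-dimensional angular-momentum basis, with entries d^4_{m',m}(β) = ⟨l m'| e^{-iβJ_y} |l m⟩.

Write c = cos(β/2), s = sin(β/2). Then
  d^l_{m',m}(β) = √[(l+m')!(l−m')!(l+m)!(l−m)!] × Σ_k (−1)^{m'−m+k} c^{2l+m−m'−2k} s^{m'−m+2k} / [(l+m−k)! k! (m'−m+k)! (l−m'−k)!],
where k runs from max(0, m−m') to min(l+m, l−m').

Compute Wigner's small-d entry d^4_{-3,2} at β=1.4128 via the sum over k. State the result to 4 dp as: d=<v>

d=0.4312

d^4_{-3,2}(β=1.4128) via Wigner's sum:
Half-angle: c=0.760704, s=0.649099. N=√(1·5040·720·2)=2693.993318
k: max(0,(2)−(-3))=5 … min(4+(2),4−(-3))=6
  k=5: (−1)^0·2693.9933/(240)·0.7607^3·0.6491^5 = +0.569361
  k=6: (−1)^1·2693.9933/(720)·0.7607^1·0.6491^7 = -0.138184
d^4_{-3,2}(1.4128) = +0.569361 -0.138184 = +0.431177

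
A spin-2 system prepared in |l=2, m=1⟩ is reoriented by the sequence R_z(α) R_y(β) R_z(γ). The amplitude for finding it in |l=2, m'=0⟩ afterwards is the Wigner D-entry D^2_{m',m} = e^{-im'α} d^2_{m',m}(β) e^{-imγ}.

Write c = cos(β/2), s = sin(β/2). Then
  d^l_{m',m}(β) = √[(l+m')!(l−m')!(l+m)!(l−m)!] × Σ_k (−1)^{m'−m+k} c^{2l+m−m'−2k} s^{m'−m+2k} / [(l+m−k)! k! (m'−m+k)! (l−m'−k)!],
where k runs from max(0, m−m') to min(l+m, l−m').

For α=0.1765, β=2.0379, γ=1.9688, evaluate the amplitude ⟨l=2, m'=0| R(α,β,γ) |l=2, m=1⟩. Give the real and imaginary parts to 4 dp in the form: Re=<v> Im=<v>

First d^2_{0,1}(β=2.0379), then the phase factors e^{-i(0)α} and e^{-i(1)γ}:
Half-angle: c=0.524260, s=0.851558. N=√(2·2·6·1)=4.898979
Admissible k: 1..2 (factorial args all ≥0)
  k=1: (−1)^0·4.8990/(2)·0.5243^3·0.8516^1 = +0.300560
  k=2: (−1)^1·4.8990/(2)·0.5243^1·0.8516^3 = -0.792986
d^2_{0,1}(2.0379) = +0.300560 -0.792986 = -0.492426
Phases: e^{-i·(0)·0.1765}=+1.000000+0.000000i, e^{-i·(1)·1.9688}=-0.387579-0.921837i ⇒ D=+0.190854+0.453936i

Re=0.1909 Im=0.4539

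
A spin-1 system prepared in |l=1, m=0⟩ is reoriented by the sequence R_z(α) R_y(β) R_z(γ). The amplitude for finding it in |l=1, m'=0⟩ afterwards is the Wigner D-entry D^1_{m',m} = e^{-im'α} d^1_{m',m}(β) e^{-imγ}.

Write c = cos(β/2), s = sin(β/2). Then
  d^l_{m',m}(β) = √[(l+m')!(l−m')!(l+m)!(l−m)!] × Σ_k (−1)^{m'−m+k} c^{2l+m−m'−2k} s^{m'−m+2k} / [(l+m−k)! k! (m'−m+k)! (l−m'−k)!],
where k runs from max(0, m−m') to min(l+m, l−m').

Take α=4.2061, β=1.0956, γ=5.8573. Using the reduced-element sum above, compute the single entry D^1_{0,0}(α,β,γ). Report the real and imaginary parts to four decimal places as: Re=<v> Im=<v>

D^1_{0,0}(4.2061,1.0956,5.8573) = e^{-i·0·4.2061}·d^1_{0,0}(1.0956)·e^{-i·0·5.8573}. Compute d first:
With c≡cos(β/2)=0.853672 and s≡sin(β/2)=0.520810, N=[1·1·1·1]^{1/2}=1.000000
k∈{0,1} keeps every argument non-negative
  k=0: (−1)^0·1.0000/(1)·0.8537^2·0.5208^0 = +0.728757
  k=1: (−1)^1·1.0000/(1)·0.8537^0·0.5208^2 = -0.271243
d^1_{0,0}(1.0956) = +0.728757 -0.271243 = +0.457513
D = (+1.000000+0.000000i)·(+0.457513)·(+1.000000+0.000000i) = +0.457513+0.000000i

Re=0.4575 Im=0.0000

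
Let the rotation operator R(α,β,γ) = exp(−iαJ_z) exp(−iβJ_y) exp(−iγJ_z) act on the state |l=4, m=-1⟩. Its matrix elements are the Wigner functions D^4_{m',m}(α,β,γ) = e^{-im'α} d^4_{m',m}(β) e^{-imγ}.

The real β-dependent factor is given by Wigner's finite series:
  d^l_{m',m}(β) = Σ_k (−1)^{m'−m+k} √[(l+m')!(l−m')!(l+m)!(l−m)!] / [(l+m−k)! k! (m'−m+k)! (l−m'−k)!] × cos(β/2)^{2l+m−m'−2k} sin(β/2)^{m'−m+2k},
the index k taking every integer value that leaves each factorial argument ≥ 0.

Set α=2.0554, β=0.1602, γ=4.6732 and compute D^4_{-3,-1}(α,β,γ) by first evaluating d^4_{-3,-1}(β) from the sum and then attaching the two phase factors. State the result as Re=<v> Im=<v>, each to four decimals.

Re=-0.0077 Im=-0.0487

First d^4_{-3,-1}(β=0.1602), then the phase factors e^{-i(-3)α} and e^{-i(-1)γ}:
Half-angle: c=0.996794, s=0.080014. N=√(1·5040·6·120)=1904.940944
The bounds max(0,m−m')=2 and min(l+m,l−m')=3 give 2 terms
  k=2: (−1)^0·1904.9409/(240)·0.9968^6·0.0800^2 = +0.049847
  k=3: (−1)^1·1904.9409/(144)·0.9968^4·0.0800^4 = -0.000535
d^4_{-3,-1}(0.1602) = +0.049847 -0.000535 = +0.049312
Phases: e^{-i·(-3)·2.0554}=+0.993165-0.116719i, e^{-i·(-1)·4.6732}=-0.039179-0.999232i ⇒ D=-0.007670-0.048711i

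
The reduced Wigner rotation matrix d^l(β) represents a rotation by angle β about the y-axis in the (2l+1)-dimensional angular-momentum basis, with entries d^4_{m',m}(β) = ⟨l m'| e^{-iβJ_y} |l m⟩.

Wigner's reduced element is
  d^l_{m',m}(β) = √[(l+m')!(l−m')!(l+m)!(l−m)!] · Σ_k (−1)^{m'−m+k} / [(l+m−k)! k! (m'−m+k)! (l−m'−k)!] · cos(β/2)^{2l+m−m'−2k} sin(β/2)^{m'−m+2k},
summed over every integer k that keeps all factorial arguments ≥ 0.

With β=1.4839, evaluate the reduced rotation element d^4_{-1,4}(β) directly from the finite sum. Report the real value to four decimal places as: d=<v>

d^4_{-1,4}(β=1.4839) via Wigner's sum:
With c≡cos(β/2)=0.737152 and s≡sin(β/2)=0.675727, N=[6·120·40320·1]^{1/2}=5387.986637
k: max(0,(4)−(-1))=5 … min(4+(4),4−(-1))=5
  k=5: (−1)^0·5387.9866/(720)·0.7372^3·0.6757^5 = +0.422300
d^4_{-1,4}(1.4839) = +0.422300

d=0.4223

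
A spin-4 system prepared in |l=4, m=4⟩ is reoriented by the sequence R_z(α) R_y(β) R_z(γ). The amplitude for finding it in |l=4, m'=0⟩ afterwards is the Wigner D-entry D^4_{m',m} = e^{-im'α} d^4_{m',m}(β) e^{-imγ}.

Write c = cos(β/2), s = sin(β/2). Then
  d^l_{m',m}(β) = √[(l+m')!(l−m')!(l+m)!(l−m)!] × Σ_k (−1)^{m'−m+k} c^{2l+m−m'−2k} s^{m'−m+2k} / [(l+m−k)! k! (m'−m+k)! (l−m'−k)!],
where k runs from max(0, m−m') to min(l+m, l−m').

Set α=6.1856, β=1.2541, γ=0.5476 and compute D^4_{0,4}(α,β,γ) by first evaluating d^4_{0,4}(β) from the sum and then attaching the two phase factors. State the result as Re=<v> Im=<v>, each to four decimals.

Re=-0.2476 Im=-0.3471

Split into d^4_{0,4}(β=1.2541) × two z-phases.
With c≡cos(β/2)=0.809762 and s≡sin(β/2)=0.586759, N=[24·24·40320·1]^{1/2}=4819.161753
The bounds max(0,m−m')=4 and min(l+m,l−m')=4 give 1 term
  k=4: (−1)^0·4819.1618/(576)·0.8098^4·0.5868^4 = +0.426399
d^4_{0,4}(1.2541) = +0.426399
Phases: e^{-i·(0)·6.1856}=+1.000000+0.000000i, e^{-i·(4)·0.5476}=-0.580713-0.814109i ⇒ D=-0.247615-0.347135i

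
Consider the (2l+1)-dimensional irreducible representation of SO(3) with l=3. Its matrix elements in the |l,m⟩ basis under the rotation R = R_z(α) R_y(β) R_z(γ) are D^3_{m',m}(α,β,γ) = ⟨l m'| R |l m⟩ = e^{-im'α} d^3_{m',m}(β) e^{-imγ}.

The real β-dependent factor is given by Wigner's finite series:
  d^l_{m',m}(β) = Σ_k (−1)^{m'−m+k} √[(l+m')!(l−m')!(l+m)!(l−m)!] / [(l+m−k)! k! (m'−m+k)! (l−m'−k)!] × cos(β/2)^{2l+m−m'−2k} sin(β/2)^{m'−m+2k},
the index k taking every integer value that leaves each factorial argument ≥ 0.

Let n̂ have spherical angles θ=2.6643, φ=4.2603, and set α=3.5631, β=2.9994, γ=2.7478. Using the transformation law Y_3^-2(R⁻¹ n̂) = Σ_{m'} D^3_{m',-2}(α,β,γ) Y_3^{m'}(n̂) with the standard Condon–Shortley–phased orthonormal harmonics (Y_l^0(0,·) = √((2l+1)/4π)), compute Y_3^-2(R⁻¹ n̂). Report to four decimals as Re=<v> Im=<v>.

Need the full column D^3_{m',-2} for m'=−3..3 at α=3.5631, β=2.9994, γ=2.7478.
cos(β/2)=0.071036, sin(β/2)=0.997474
d^3_{-3,-2}: single k=1 term ⇒ +0.000004;  D = -0.000004-0.000002i
d^3_{-2,-2}: k∈[0..1] ⇒ +0.000000 -0.000127 = -0.000127;  D = -0.000126-0.000007i
d^3_{-1,-2}: k∈[0..1] ⇒ -0.000006 +0.002250 = +0.002244;  D = -0.002096+0.000803i
d^3_{0,-2}: k∈[0..1] ⇒ +0.000139 -0.027361 = -0.027222;  D = -0.019207+0.019291i
d^3_{1,-2}: k∈[0..1] ⇒ -0.002250 +0.221814 = +0.219564;  D = -0.077697+0.205357i
d^3_{2,-2}: k∈[0..1] ⇒ +0.024977 -0.984938 = -0.959961;  D = +0.057375+0.958245i
d^3_{3,-2}: single k=0 term ⇒ -0.171816;  D = -0.079541-0.152296i
Y_3^{m'}(θ=2.6643,φ=4.2603) and Σ D·Y over m':
  (-0.0000-0.0000i)·(+0.0395-0.0086i)  (-0.0001-0.0000i)·(+0.1184+0.1506i)  (-0.0021+0.0008i)·(-0.1910+0.3933i)  (-0.0192+0.0193i)·(-0.3132+0.0000i)  (-0.0777+0.2054i)·(+0.1910+0.3933i)  (+0.0574+0.9582i)·(+0.1184-0.1506i)  (-0.0795-0.1523i)·(-0.0395-0.0086i)
Y_3^-2(R⁻¹ n̂) = +0.063379+0.113195i

Re=0.0634 Im=0.1132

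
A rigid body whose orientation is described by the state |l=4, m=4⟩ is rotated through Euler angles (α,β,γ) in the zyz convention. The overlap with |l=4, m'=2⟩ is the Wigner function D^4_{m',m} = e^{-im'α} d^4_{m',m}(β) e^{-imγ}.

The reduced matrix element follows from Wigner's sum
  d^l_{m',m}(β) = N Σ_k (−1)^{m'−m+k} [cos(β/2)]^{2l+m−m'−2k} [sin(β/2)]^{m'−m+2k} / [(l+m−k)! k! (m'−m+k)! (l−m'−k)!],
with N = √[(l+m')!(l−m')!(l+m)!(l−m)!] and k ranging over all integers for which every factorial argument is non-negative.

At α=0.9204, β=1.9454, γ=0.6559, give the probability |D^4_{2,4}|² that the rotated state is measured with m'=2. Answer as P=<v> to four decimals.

P=0.0133

D^4_{2,4}(0.9204,1.9454,0.6559) = e^{-i·2·0.9204}·d^4_{2,4}(1.9454)·e^{-i·4·0.6559}. Compute d first:
c=cos(1.9454/2)=0.563070, s=sin(1.9454/2)=0.826409; N=√[720·2·40320·1]=7619.763776
k∈{2} keeps every argument non-negative
  k=2: (−1)^0·7619.7638/(1440)·0.5631^6·0.8264^2 = +0.115171
d^4_{2,4}(1.9454) = +0.115171
|D^4_{2,4}|² = |d^4_{2,4}(β)|² = (+0.115171)² = 0.013264 (the z-rotation phases have unit modulus)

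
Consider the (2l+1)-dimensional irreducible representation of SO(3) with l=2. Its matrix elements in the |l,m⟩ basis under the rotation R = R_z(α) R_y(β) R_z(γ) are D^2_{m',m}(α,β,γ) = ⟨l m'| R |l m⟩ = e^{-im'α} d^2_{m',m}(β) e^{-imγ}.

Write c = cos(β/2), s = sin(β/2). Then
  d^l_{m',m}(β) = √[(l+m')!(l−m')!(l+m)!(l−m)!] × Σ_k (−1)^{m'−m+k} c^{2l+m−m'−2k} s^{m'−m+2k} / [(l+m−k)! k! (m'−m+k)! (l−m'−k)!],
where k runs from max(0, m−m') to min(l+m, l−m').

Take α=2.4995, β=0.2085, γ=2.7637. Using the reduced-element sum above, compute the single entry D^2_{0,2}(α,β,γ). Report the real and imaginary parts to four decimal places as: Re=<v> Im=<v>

D^2_{0,2}(2.4995,0.2085,2.7637) = e^{-i·0·2.4995}·d^2_{0,2}(0.2085)·e^{-i·2·2.7637}. Compute d first:
c=cos(0.2085/2)=0.994571, s=sin(0.2085/2)=0.104061; N=√[2·2·24·1]=9.797959
The bounds max(0,m−m')=2 and min(l+m,l−m')=2 give 1 term
  k=2: (−1)^0·9.7980/(4)·0.9946^2·0.1041^2 = +0.026238
d^2_{0,2}(0.2085) = +0.026238
Phases: e^{-i·(0)·2.4995}=+1.000000+0.000000i, e^{-i·(2)·2.7637}=+0.727733+0.685860i ⇒ D=+0.019094+0.017995i

Re=0.0191 Im=0.0180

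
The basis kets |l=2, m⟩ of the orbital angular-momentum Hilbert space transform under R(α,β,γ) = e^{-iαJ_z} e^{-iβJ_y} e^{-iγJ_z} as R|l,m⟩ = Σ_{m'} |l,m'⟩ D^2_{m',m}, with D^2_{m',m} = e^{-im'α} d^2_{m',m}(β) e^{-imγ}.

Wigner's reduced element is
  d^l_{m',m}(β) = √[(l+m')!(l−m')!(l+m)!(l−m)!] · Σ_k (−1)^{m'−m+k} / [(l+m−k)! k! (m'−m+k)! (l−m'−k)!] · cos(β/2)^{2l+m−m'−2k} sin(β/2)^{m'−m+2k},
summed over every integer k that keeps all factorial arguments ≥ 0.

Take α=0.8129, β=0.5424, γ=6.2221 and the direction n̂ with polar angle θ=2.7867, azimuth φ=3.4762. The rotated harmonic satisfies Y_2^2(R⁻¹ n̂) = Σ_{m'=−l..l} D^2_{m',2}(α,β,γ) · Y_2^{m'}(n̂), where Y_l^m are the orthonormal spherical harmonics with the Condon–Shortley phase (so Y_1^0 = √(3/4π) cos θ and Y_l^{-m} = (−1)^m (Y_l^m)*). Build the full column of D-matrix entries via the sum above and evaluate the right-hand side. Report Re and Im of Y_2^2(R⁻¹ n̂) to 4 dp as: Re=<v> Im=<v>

Need the full column D^2_{m',2} for m'=−2..2 at α=0.8129, β=0.5424, γ=6.2221.
cos(β/2)=0.963450, sin(β/2)=0.267888
d^2_{-2,2}: single k=4 term ⇒ +0.005150;  D = -0.000908+0.005069i
d^2_{-1,2}: single k=3 term ⇒ +0.037044;  D = +0.021995+0.029807i
d^2_{0,2}: single k=2 term ⇒ +0.163170;  D = +0.161954+0.019885i
d^2_{1,2}: single k=1 term ⇒ +0.479149;  D = +0.369319-0.305266i
d^2_{2,2}: single k=0 term ⇒ +0.861622;  D = +0.057829-0.859680i
Y_2^{m'}(θ=2.7867,φ=3.4762) and Σ D·Y over m':
  (-0.0009+0.0051i)·(+0.0366-0.0289i)  (+0.0220+0.0298i)·(+0.2378-0.0827i)  (+0.1620+0.0199i)·(+0.5165+0.0000i)  (+0.3693-0.3053i)·(-0.2378-0.0827i)  (+0.0578-0.8597i)·(+0.0366+0.0289i)
Y_2^2(R⁻¹ n̂) = +0.005407+0.028027i

Re=0.0054 Im=0.0280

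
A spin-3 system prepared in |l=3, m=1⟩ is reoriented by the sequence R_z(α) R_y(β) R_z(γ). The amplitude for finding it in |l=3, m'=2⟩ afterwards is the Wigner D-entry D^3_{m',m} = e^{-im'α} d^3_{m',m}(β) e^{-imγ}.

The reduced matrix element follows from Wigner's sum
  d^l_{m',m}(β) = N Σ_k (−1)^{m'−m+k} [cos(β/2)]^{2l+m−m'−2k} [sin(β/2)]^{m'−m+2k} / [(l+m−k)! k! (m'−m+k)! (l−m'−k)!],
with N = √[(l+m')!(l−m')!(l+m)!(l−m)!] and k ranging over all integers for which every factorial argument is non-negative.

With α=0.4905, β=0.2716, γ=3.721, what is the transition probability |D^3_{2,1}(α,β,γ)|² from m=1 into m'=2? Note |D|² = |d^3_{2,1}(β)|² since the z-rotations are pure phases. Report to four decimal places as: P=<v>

P=0.1548

Split into d^3_{2,1}(β=0.2716) × two z-phases.
c=cos(0.2716/2)=0.990793, s=sin(0.2716/2)=0.135383; N=√[120·1·24·2]=75.894664
Admissible k: 0..1 (factorial args all ≥0)
  k=0: (−1)^1·75.8947/(24)·0.9908^5·0.1354^1 = -0.408770
  k=1: (−1)^2·75.8947/(12)·0.9908^3·0.1354^3 = +0.015264
d^3_{2,1}(0.2716) = -0.408770 +0.015264 = -0.393506
|D^3_{2,1}|² = |d^3_{2,1}(β)|² = (-0.393506)² = 0.154847 (the z-rotation phases have unit modulus)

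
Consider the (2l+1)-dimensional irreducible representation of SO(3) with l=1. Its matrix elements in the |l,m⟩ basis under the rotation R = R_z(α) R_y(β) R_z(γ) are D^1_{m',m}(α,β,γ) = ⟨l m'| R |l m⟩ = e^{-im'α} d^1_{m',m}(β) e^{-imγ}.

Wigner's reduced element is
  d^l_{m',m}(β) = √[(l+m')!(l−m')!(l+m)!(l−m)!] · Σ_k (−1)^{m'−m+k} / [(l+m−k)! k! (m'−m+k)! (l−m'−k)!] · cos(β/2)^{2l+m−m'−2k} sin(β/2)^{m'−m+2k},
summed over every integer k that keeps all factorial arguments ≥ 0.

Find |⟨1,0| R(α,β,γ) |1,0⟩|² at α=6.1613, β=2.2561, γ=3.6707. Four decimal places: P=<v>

P=0.4006

Split into d^1_{0,0}(β=2.2561) × two z-phases.
With c≡cos(β/2)=0.428423 and s≡sin(β/2)=0.903578, N=[1·1·1·1]^{1/2}=1.000000
k: max(0,(0)−(0))=0 … min(1+(0),1−(0))=1
  k=0: (−1)^0·1.0000/(1)·0.4284^2·0.9036^0 = +0.183546
  k=1: (−1)^1·1.0000/(1)·0.4284^0·0.9036^2 = -0.816454
d^1_{0,0}(2.2561) = +0.183546 -0.816454 = -0.632908
|D^1_{0,0}|² = |d^1_{0,0}(β)|² = (-0.632908)² = 0.400573 (the z-rotation phases have unit modulus)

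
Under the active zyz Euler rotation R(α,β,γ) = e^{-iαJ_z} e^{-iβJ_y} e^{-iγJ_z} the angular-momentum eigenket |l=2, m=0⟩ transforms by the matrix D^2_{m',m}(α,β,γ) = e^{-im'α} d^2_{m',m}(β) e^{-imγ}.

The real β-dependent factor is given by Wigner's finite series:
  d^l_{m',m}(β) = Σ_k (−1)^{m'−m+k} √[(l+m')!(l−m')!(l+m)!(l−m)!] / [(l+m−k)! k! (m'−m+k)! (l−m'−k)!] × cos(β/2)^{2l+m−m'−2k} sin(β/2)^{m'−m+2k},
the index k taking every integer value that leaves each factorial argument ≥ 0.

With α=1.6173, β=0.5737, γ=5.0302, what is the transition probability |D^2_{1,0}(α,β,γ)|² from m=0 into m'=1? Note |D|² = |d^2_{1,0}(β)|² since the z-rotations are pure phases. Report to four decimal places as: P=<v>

P=0.3117

D^2_{1,0}(1.6173,0.5737,5.0302) = e^{-i·1·1.6173}·d^2_{1,0}(0.5737)·e^{-i·0·5.0302}. Compute d first:
c=cos(0.5737/2)=0.959140, s=sin(0.5737/2)=0.282932; N=√[6·1·2·2]=4.898979
k∈{0,1} keeps every argument non-negative
  k=0: (−1)^1·4.8990/(2)·0.9591^3·0.2829^1 = -0.611511
  k=1: (−1)^2·4.8990/(2)·0.9591^1·0.2829^3 = +0.053211
d^2_{1,0}(0.5737) = -0.611511 +0.053211 = -0.558299
|D^2_{1,0}|² = |d^2_{1,0}(β)|² = (-0.558299)² = 0.311698 (the z-rotation phases have unit modulus)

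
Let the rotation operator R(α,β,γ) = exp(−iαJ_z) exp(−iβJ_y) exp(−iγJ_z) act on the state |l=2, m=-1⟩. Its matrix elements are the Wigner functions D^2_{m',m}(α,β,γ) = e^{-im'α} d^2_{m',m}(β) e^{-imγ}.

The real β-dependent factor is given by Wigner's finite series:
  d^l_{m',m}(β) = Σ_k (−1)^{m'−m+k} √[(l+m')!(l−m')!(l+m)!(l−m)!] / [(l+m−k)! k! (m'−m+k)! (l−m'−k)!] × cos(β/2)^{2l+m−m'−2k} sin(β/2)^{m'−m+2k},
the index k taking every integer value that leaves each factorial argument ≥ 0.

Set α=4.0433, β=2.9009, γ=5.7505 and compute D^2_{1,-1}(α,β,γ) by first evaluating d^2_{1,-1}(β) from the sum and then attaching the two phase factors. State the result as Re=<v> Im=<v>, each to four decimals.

First d^2_{1,-1}(β=2.9009), then the phase factors e^{-i(1)α} and e^{-i(-1)γ}:
c=cos(2.9009/2)=0.120056, s=sin(2.9009/2)=0.992767; N=√[6·1·1·6]=6.000000
The bounds max(0,m−m')=0 and min(l+m,l−m')=1 give 2 terms
  k=0: (−1)^2·6.0000/(2)·0.1201^2·0.9928^2 = +0.042617
  k=1: (−1)^3·6.0000/(6)·0.1201^0·0.9928^4 = -0.971381
d^2_{1,-1}(2.9009) = +0.042617 -0.971381 = -0.928764
Phases: e^{-i·(1)·4.0433}=-0.620272+0.784387i, e^{-i·(-1)·5.7505}=+0.861446-0.507848i ⇒ D=+0.126294-0.920137i

Re=0.1263 Im=-0.9201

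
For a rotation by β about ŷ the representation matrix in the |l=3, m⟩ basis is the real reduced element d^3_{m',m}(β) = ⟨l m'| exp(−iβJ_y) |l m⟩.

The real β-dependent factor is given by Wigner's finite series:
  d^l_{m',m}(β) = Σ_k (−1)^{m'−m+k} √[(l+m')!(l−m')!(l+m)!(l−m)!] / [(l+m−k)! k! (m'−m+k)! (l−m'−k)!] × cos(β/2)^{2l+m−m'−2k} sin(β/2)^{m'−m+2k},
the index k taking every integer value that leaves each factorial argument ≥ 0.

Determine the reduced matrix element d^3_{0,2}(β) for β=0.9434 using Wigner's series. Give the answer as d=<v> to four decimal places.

d^3_{0,2}(β=0.9434) via Wigner's sum:
Half-angle: c=0.890797, s=0.454401. N=√(6·6·120·1)=65.726707
The bounds max(0,m−m')=2 and min(l+m,l−m')=3 give 2 terms
  k=2: (−1)^0·65.7267/(12)·0.8908^4·0.4544^2 = +0.712123
  k=3: (−1)^1·65.7267/(12)·0.8908^2·0.4544^4 = -0.185300
d^3_{0,2}(0.9434) = +0.712123 -0.185300 = +0.526822

d=0.5268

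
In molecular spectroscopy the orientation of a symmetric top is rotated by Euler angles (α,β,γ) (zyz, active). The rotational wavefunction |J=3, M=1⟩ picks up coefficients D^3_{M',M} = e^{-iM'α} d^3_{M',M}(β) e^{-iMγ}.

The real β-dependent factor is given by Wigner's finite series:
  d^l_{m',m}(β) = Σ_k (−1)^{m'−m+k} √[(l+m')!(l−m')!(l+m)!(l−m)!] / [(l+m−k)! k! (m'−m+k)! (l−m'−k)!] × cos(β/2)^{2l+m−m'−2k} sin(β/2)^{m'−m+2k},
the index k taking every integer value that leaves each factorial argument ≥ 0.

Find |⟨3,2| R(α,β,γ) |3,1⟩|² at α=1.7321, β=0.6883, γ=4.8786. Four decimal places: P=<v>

First d^3_{2,1}(β=0.6883), then the phase factors e^{-i(2)α} and e^{-i(1)γ}:
c=cos(0.6883/2)=0.941363, s=sin(0.6883/2)=0.337397; N=√[120·1·24·2]=75.894664
k: max(0,(1)−(2))=0 … min(3+(1),3−(2))=1
  k=0: (−1)^1·75.8947/(24)·0.9414^5·0.3374^1 = -0.788725
  k=1: (−1)^2·75.8947/(12)·0.9414^3·0.3374^3 = +0.202639
d^3_{2,1}(0.6883) = -0.788725 +0.202639 = -0.586086
|D^3_{2,1}|² = |d^3_{2,1}(β)|² = (-0.586086)² = 0.343496 (the z-rotation phases have unit modulus)

P=0.3435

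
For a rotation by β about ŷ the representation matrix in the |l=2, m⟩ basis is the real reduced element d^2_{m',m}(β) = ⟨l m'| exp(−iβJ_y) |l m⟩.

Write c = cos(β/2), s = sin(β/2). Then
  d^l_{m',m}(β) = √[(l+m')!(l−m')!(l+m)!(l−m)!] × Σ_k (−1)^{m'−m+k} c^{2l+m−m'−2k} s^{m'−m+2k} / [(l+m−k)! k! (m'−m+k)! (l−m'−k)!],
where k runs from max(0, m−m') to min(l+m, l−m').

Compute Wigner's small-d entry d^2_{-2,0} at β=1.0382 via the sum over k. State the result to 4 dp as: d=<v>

d^2_{-2,0}(β=1.0382) via Wigner's sum:
c=cos(1.0382/2)=0.868266, s=sin(1.0382/2)=0.496099; N=√[1·24·2·2]=9.797959
k: max(0,(0)−(-2))=2 … min(2+(0),2−(-2))=2
  k=2: (−1)^0·9.7980/(4)·0.8683^2·0.4961^2 = +0.454483
d^2_{-2,0}(1.0382) = +0.454483

d=0.4545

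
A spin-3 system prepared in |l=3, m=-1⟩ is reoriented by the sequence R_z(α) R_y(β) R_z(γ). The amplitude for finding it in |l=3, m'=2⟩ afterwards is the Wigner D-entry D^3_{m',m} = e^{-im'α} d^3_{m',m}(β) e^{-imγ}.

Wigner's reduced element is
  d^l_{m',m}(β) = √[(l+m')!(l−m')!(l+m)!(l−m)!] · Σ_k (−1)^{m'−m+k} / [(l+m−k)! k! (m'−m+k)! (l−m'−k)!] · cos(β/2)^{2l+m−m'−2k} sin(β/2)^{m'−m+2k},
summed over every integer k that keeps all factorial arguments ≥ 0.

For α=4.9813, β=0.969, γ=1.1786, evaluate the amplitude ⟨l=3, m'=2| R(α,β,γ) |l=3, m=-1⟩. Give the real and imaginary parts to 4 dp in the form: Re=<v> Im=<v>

Re=0.3058 Im=0.2281

Split into d^3_{2,-1}(β=0.969) × two z-phases.
Half-angle: c=0.884908, s=0.465766. N=√(120·1·2·24)=75.894664
Admissible k: 0..1 (factorial args all ≥0)
  k=0: (−1)^3·75.8947/(12)·0.8849^3·0.4658^3 = -0.442820
  k=1: (−1)^4·75.8947/(24)·0.8849^1·0.4658^5 = +0.061339
d^3_{2,-1}(0.969) = -0.442820 +0.061339 = -0.381481
D = (-0.858826+0.512267i)·(-0.381481)·(+0.382219+0.924072i) = +0.305807+0.228057i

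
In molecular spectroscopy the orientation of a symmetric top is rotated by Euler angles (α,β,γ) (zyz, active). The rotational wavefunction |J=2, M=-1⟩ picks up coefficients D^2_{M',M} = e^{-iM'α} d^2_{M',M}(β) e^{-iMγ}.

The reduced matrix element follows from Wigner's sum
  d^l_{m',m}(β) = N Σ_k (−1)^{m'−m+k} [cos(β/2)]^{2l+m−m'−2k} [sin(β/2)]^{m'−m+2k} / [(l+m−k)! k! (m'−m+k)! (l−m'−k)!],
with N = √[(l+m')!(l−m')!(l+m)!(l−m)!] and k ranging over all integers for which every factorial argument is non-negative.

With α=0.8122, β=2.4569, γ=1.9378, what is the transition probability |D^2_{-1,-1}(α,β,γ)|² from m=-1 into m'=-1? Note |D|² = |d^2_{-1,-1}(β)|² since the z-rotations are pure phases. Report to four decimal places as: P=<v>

P=0.0825

Split into d^2_{-1,-1}(β=2.4569) × two z-phases.
c=cos(2.4569/2)=0.335698, s=sin(2.4569/2)=0.941970; N=√[1·6·1·6]=6.000000
k∈{0,1} keeps every argument non-negative
  k=0: (−1)^0·6.0000/(6)·0.3357^4·0.9420^0 = +0.012700
  k=1: (−1)^1·6.0000/(2)·0.3357^2·0.9420^2 = -0.299980
d^2_{-1,-1}(2.4569) = +0.012700 -0.299980 = -0.287281
|D^2_{-1,-1}|² = |d^2_{-1,-1}(β)|² = (-0.287281)² = 0.082530 (the z-rotation phases have unit modulus)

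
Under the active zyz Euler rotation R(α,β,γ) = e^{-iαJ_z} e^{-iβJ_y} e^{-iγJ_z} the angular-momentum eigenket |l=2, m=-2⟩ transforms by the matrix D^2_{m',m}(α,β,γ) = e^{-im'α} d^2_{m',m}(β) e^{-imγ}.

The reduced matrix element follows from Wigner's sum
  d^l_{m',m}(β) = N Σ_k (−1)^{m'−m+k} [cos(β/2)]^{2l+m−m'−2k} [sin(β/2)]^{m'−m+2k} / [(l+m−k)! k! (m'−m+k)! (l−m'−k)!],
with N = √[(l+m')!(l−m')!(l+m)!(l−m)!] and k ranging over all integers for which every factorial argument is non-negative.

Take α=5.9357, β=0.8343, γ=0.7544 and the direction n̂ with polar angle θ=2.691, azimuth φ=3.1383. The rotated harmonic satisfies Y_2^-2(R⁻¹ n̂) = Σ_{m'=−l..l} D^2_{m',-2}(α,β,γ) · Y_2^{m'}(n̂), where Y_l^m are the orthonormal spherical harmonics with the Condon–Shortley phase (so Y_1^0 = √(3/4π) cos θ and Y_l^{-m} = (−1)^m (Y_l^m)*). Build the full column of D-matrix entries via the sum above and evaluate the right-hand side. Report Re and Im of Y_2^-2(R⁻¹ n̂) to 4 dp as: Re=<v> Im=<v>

Re=-0.0412 Im=0.0535

Need the full column D^2_{m',-2} for m'=−2..2 at α=5.9357, β=0.8343, γ=0.7544.
cos(β/2)=0.914247, sin(β/2)=0.405156
d^2_{-2,-2}: single k=0 term ⇒ +0.698642;  D = +0.479771+0.507859i
d^2_{-1,-2}: single k=0 term ⇒ -0.619219;  D = -0.246532-0.568026i
d^2_{0,-2}: single k=0 term ⇒ +0.336085;  D = +0.020823+0.335439i
d^2_{1,-2}: single k=0 term ⇒ -0.121608;  D = +0.034248-0.116686i
d^2_{2,-2}: single k=0 term ⇒ +0.026946;  D = -0.015940+0.021726i
Y_2^{m'}(θ=2.691,φ=3.1383) and Σ D·Y over m':
  (+0.4798+0.5079i)·(+0.0733+0.0005i)  (-0.2465-0.5680i)·(+0.3029+0.0010i)  (+0.0208+0.3354i)·(+0.4513+0.0000i)  (+0.0342-0.1167i)·(-0.3029+0.0010i)  (-0.0159+0.0217i)·(+0.0733-0.0005i)
Y_2^-2(R⁻¹ n̂) = -0.041211+0.053525i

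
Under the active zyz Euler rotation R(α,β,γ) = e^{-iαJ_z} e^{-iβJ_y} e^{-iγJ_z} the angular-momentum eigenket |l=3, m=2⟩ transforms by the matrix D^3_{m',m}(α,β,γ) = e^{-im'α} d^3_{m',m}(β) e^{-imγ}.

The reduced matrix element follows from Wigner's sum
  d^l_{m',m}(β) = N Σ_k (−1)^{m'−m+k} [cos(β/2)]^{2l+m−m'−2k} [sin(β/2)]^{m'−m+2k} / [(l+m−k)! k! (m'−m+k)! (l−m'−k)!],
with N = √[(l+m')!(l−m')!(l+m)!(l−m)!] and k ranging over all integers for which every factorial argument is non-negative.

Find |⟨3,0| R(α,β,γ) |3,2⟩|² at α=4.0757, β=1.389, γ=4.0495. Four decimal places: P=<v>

P=0.0573

First d^3_{0,2}(β=1.389), then the phase factors e^{-i(0)α} and e^{-i(2)γ}:
Half-angle: c=0.768374, s=0.640001. N=√(6·6·120·1)=65.726707
k∈{2,3} keeps every argument non-negative
  k=2: (−1)^0·65.7267/(12)·0.7684^4·0.6400^2 = +0.782010
  k=3: (−1)^1·65.7267/(12)·0.7684^2·0.6400^4 = -0.542537
d^3_{0,2}(1.389) = +0.782010 -0.542537 = +0.239474
|D^3_{0,2}|² = |d^3_{0,2}(β)|² = (+0.239474)² = 0.057348 (the z-rotation phases have unit modulus)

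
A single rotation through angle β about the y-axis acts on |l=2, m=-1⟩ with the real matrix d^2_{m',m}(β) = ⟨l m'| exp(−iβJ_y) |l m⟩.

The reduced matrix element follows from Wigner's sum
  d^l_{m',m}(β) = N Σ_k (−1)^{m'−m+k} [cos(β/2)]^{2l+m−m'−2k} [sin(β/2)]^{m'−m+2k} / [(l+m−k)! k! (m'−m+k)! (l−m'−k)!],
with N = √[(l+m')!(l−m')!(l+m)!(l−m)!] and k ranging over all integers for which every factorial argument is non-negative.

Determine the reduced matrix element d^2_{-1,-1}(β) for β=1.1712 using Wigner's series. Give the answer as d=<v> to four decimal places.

d=-0.1541

d^2_{-1,-1}(β=1.1712) via Wigner's sum:
With c≡cos(β/2)=0.833381 and s≡sin(β/2)=0.552700, N=[1·6·1·6]^{1/2}=6.000000
k: max(0,(-1)−(-1))=0 … min(2+(-1),2−(-1))=1
  k=0: (−1)^0·6.0000/(6)·0.8334^4·0.5527^0 = +0.482363
  k=1: (−1)^1·6.0000/(2)·0.8334^2·0.5527^2 = -0.636482
d^2_{-1,-1}(1.1712) = +0.482363 -0.636482 = -0.154120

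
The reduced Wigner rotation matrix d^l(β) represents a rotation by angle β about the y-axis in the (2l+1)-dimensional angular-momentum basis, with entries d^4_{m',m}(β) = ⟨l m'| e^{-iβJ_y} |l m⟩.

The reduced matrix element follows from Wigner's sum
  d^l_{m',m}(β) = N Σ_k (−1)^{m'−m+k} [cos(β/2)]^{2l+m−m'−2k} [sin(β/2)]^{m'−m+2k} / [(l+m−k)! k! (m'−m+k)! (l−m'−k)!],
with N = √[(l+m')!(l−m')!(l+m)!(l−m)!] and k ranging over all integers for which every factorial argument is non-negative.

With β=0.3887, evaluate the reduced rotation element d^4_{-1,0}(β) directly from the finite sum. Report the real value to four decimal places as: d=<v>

d=0.5871

d^4_{-1,0}(β=0.3887) via Wigner's sum:
Half-angle: c=0.981173, s=0.193129. N=√(6·120·24·24)=643.987578
k∈{1,2,3,4} keeps every argument non-negative
  k=1: (−1)^0·643.9876/(144)·0.9812^7·0.1931^1 = +0.756106
  k=2: (−1)^1·643.9876/(24)·0.9812^5·0.1931^3 = -0.175767
  k=3: (−1)^2·643.9876/(24)·0.9812^3·0.1931^5 = +0.006810
  k=4: (−1)^3·643.9876/(144)·0.9812^1·0.1931^7 = -0.000044
d^4_{-1,0}(0.3887) = +0.756106 -0.175767 +0.006810 -0.000044 = +0.587105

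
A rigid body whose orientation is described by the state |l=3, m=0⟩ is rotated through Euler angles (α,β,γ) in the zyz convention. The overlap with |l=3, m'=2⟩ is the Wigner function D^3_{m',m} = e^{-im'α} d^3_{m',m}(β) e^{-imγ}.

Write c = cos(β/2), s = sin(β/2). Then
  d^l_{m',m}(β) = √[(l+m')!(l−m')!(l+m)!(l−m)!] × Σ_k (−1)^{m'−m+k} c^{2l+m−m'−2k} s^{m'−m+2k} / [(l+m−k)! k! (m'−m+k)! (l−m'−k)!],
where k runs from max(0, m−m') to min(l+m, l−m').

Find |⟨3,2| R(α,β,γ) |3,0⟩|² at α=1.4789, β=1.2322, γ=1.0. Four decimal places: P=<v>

Split into d^3_{2,0}(β=1.2322) × two z-phases.
Half-angle: c=0.816138, s=0.577857. N=√(120·1·6·6)=65.726707
k∈{0,1} keeps every argument non-negative
  k=0: (−1)^2·65.7267/(12)·0.8161^4·0.5779^2 = +0.811439
  k=1: (−1)^3·65.7267/(12)·0.8161^2·0.5779^4 = -0.406788
d^3_{2,0}(1.2322) = +0.811439 -0.406788 = +0.404651
|D^3_{2,0}|² = |d^3_{2,0}(β)|² = (+0.404651)² = 0.163742 (the z-rotation phases have unit modulus)

P=0.1637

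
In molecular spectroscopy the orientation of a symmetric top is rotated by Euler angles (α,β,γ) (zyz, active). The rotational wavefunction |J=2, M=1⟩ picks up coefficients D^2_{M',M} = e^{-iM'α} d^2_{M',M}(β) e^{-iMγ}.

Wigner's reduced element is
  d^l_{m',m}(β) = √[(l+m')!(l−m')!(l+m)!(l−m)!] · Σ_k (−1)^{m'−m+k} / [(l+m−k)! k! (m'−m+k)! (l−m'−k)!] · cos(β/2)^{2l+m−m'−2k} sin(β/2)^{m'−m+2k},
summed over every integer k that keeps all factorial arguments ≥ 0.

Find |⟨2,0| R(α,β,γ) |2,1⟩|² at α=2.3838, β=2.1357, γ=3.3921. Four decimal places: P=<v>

P=0.3067

D^2_{0,1}(2.3838,2.1357,3.3921) = e^{-i·0·2.3838}·d^2_{0,1}(2.1357)·e^{-i·1·3.3921}. Compute d first:
c=cos(2.1357/2)=0.482009, s=sin(2.1357/2)=0.876166; N=√[2·2·6·1]=4.898979
k∈{1,2} keeps every argument non-negative
  k=1: (−1)^0·4.8990/(2)·0.4820^3·0.8762^1 = +0.240341
  k=2: (−1)^1·4.8990/(2)·0.4820^1·0.8762^3 = -0.794128
d^2_{0,1}(2.1357) = +0.240341 -0.794128 = -0.553787
|D^2_{0,1}|² = |d^2_{0,1}(β)|² = (-0.553787)² = 0.306680 (the z-rotation phases have unit modulus)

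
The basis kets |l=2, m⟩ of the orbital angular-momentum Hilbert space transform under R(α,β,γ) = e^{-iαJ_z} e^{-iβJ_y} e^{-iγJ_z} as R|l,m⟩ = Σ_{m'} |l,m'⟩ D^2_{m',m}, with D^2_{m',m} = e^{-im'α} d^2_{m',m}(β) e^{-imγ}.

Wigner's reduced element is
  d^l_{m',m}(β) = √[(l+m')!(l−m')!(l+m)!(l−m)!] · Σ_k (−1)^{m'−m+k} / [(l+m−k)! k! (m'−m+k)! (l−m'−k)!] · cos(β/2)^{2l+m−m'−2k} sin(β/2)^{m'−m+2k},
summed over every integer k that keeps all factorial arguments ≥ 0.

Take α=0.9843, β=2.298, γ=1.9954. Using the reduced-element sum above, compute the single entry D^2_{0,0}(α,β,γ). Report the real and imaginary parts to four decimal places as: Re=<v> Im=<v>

D^2_{0,0}(0.9843,2.298,1.9954) = e^{-i·0·0.9843}·d^2_{0,0}(2.298)·e^{-i·0·1.9954}. Compute d first:
c=cos(2.298/2)=0.409400, s=sin(2.298/2)=0.912355; N=√[2·2·2·2]=4.000000
k∈{0,1,2} keeps every argument non-negative
  k=0: (−1)^0·4.0000/(4)·0.4094^4·0.9124^0 = +0.028093
  k=1: (−1)^1·4.0000/(1)·0.4094^2·0.9124^2 = -0.558063
  k=2: (−1)^2·4.0000/(4)·0.4094^0·0.9124^4 = +0.692876
d^2_{0,0}(2.298) = +0.028093 -0.558063 +0.692876 = +0.162905
Phases: e^{-i·(0)·0.9843}=+1.000000+0.000000i, e^{-i·(0)·1.9954}=+1.000000+0.000000i ⇒ D=+0.162905+0.000000i

Re=0.1629 Im=0.0000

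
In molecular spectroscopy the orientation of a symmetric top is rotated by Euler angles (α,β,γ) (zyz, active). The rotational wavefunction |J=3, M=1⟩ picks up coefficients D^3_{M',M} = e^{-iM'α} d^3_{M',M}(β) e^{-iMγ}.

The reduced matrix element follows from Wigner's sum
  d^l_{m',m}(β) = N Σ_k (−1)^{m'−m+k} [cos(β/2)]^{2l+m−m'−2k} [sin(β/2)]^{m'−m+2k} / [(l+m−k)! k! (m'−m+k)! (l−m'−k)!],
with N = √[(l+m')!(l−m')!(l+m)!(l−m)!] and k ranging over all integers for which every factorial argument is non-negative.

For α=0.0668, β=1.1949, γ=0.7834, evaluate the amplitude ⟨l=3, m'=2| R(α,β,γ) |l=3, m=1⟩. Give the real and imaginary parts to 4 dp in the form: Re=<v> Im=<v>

First d^3_{2,1}(β=1.1949), then the phase factors e^{-i(2)α} and e^{-i(1)γ}:
c=cos(1.1949/2)=0.826773, s=sin(1.1949/2)=0.562536; N=√[120·1·24·2]=75.894664
k∈{0,1} keeps every argument non-negative
  k=0: (−1)^1·75.8947/(24)·0.8268^5·0.5625^1 = -0.687197
  k=1: (−1)^2·75.8947/(12)·0.8268^3·0.5625^3 = +0.636267
d^3_{2,1}(1.1949) = -0.687197 +0.636267 = -0.050930
D = (+0.991089-0.133203i)·(-0.050930)·(+0.708518-0.705692i) = -0.030976+0.040427i

Re=-0.0310 Im=0.0404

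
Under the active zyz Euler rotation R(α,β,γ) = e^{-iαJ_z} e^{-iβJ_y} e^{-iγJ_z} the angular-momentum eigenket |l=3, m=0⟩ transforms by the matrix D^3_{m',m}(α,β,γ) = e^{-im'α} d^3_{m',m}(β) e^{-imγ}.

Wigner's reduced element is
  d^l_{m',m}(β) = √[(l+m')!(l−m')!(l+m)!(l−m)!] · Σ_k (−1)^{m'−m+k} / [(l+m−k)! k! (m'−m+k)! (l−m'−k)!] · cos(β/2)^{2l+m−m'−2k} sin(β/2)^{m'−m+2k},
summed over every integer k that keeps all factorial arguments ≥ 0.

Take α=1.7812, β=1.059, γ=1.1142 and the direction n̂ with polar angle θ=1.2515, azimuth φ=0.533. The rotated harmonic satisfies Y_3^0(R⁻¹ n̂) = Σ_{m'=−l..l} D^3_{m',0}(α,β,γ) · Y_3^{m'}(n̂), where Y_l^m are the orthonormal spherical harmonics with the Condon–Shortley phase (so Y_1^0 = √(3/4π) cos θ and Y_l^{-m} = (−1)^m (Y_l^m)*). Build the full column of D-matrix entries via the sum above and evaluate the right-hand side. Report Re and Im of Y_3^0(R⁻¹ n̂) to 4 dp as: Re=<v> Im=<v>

Re=-0.3314 Im=0.0000

Need the full column D^3_{m',0} for m'=−3..3 at α=1.7812, β=1.059, γ=1.1142.
cos(β/2)=0.863060, sin(β/2)=0.505102
d^3_{-3,0}: single k=3 term ⇒ +0.370488;  D = +0.218634-0.299100i
d^3_{-2,0}: k∈[2..3] ⇒ +0.775322 -0.265557 = +0.509765;  D = -0.465292-0.208238i
d^3_{-1,0}: k∈[1..3] ⇒ +0.837865 -0.860937 +0.098294 = +0.075221;  D = -0.015710+0.073563i
d^3_{0,0}: k∈[0..3] ⇒ +0.413281 -1.273984 +0.436355 -0.016606 = -0.440954;  D = -0.440954+0.000000i
d^3_{1,0}: k∈[0..2] ⇒ -0.837865 +0.860937 -0.098294 = -0.075221;  D = +0.015710+0.073563i
d^3_{2,0}: k∈[0..1] ⇒ +0.775322 -0.265557 = +0.509765;  D = -0.465292+0.208238i
d^3_{3,0}: single k=0 term ⇒ -0.370488;  D = -0.218634-0.299100i
Y_3^{m'}(θ=1.2515,φ=0.533) and Σ D·Y over m':
  (+0.2186-0.2991i)·(-0.0101-0.3570i)  (-0.4653-0.2082i)·(+0.1399-0.2531i)  (-0.0157+0.0736i)·(-0.1341+0.0791i)  (-0.4410+0.0000i)·(-0.2937+0.0000i)  (+0.0157+0.0736i)·(+0.1341+0.0791i)  (-0.4653+0.2082i)·(+0.1399+0.2531i)  (-0.2186-0.2991i)·(+0.0101-0.3570i)
Y_3^0(R⁻¹ n̂) = -0.331422+0.000000i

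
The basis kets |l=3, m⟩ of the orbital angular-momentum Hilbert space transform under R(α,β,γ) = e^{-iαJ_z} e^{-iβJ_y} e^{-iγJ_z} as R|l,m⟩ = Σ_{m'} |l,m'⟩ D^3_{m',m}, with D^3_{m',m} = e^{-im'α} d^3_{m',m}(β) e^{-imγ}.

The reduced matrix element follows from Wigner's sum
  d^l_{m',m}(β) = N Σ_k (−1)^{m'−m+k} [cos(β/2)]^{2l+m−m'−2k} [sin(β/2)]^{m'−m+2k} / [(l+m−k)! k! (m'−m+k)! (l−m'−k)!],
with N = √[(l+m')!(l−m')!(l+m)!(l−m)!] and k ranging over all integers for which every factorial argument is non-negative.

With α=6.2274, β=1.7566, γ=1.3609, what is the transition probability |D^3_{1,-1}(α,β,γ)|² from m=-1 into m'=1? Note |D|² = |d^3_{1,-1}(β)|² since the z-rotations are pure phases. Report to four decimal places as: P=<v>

P=0.1196

Split into d^3_{1,-1}(β=1.7566) × two z-phases.
With c≡cos(β/2)=0.638460 and s≡sin(β/2)=0.769655, N=[24·2·2·24]^{1/2}=48.000000
k∈{0,1,2} keeps every argument non-negative
  k=0: (−1)^2·48.0000/(8)·0.6385^4·0.7697^2 = +0.590580
  k=1: (−1)^3·48.0000/(6)·0.6385^2·0.7697^4 = -1.144304
  k=2: (−1)^4·48.0000/(48)·0.6385^0·0.7697^6 = +0.207862
d^3_{1,-1}(1.7566) = +0.590580 -1.144304 +0.207862 = -0.345862
|D^3_{1,-1}|² = |d^3_{1,-1}(β)|² = (-0.345862)² = 0.119620 (the z-rotation phases have unit modulus)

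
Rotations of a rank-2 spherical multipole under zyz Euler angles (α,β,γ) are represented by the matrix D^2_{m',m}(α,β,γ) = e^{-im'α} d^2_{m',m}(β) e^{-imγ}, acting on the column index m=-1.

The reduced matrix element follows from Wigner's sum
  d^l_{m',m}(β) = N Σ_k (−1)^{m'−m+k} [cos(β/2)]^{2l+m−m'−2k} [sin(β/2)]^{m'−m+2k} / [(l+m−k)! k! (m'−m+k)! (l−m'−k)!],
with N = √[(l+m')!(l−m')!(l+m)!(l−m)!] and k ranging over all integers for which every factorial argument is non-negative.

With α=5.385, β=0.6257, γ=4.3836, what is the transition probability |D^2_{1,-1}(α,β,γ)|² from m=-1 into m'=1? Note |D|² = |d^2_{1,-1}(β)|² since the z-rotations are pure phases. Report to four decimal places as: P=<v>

D^2_{1,-1}(5.385,0.6257,4.3836) = e^{-i·1·5.385}·d^2_{1,-1}(0.6257)·e^{-i·-1·4.3836}. Compute d first:
With c≡cos(β/2)=0.951460 and s≡sin(β/2)=0.307772, N=[6·1·1·6]^{1/2}=6.000000
k∈{0,1} keeps every argument non-negative
  k=0: (−1)^2·6.0000/(2)·0.9515^2·0.3078^2 = +0.257252
  k=1: (−1)^3·6.0000/(6)·0.9515^0·0.3078^4 = -0.008973
d^2_{1,-1}(0.6257) = +0.257252 -0.008973 = +0.248280
|D^2_{1,-1}|² = |d^2_{1,-1}(β)|² = (+0.248280)² = 0.061643 (the z-rotation phases have unit modulus)

P=0.0616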